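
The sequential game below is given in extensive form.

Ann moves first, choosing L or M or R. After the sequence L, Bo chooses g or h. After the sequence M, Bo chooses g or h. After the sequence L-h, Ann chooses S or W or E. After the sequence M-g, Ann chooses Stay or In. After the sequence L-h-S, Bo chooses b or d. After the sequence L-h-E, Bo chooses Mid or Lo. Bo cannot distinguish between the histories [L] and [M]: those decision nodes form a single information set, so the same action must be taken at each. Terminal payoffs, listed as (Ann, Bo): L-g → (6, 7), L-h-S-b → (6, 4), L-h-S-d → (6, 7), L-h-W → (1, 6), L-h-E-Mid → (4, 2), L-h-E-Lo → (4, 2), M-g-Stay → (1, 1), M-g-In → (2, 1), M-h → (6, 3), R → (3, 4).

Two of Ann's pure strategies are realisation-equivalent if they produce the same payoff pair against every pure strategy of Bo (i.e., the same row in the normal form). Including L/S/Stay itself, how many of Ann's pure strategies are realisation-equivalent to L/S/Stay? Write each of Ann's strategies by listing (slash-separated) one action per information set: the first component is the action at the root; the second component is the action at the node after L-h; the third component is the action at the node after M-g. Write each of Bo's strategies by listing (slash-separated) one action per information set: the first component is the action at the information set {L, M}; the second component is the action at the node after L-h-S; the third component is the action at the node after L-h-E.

Row for L/S/Stay (columns g/b/Mid, g/b/Lo, g/d/Mid, g/d/Lo, h/b/Mid, h/b/Lo, h/d/Mid, h/d/Lo): (6,7) (6,7) (6,7) (6,7) (6,4) (6,4) (6,7) (6,7).
Under L/S/Stay, Ann's choice at the node after M-g can never be reached regardless of what Bo does, so varying those choices leaves every outcome unchanged.
Holding the reachable choices fixed and varying the unreachable one freely already gives 2 equivalent strategies.
No other strategy reproduces this row, so those 2 are the full class: L/S/Stay, L/S/In.

2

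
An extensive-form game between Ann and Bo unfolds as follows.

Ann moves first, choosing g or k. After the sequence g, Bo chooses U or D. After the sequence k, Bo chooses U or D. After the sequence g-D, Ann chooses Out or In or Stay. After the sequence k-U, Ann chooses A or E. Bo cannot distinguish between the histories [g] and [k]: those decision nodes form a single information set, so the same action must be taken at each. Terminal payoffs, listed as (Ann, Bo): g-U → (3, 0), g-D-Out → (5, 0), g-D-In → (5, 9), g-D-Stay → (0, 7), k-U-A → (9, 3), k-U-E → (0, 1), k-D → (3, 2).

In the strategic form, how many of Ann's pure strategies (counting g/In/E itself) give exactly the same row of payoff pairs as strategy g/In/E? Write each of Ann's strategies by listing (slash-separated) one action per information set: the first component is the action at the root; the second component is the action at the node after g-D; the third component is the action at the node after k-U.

Row for g/In/E (columns U, D): (3,0) (5,9).
Under g/In/E, Ann's choice at the node after k-U can never be reached regardless of what Bo does, so varying those choices leaves every outcome unchanged.
Holding the reachable choices fixed and varying the unreachable one freely already gives 2 equivalent strategies.
No other strategy reproduces this row, so those 2 are the full class: g/In/A, g/In/E.

2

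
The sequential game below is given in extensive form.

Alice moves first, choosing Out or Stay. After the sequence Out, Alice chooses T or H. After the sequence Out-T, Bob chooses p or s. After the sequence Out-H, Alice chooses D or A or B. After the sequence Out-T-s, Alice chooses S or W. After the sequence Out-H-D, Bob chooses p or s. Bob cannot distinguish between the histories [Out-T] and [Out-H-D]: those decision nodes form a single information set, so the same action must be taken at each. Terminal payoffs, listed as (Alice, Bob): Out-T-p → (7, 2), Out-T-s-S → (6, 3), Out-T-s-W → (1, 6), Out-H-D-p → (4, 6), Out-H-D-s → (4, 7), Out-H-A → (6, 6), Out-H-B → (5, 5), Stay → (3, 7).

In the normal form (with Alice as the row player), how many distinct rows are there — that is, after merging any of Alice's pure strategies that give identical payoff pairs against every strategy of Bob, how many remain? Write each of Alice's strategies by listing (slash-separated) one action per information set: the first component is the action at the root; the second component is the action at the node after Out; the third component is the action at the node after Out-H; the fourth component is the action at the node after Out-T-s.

Alice has 24 pure strategies: Out/T/D/S, Out/T/D/W, Out/T/A/S, Out/T/A/W, Out/T/B/S, Out/T/B/W, Out/H/D/S, Out/H/D/W, Out/H/A/S, Out/H/A/W, Out/H/B/S, Out/H/B/W, Stay/T/D/S, Stay/T/D/W, Stay/T/A/S, Stay/T/A/W, Stay/T/B/S, Stay/T/B/W, Stay/H/D/S, Stay/H/D/W, Stay/H/A/S, Stay/H/A/W, Stay/H/B/S, Stay/H/B/W. Columns: p, s.
{Out/T/D/S, Out/T/A/S, Out/T/B/S} → row (7,2) (6,3)
{Out/T/D/W, Out/T/A/W, Out/T/B/W} → row (7,2) (1,6)
{Out/H/D/S, Out/H/D/W} → row (4,6) (4,7)
{Out/H/A/S, Out/H/A/W} → row (6,6) (6,6)
{Out/H/B/S, Out/H/B/W} → row (5,5) (5,5)
{Stay/T/D/S, Stay/T/D/W, Stay/T/A/S, Stay/T/A/W, Stay/T/B/S, Stay/T/B/W, Stay/H/D/S, Stay/H/D/W, Stay/H/A/S, Stay/H/A/W, Stay/H/B/S, Stay/H/B/W} → row (3,7) (3,7)
That's 6 distinct rows out of 24 strategies.

6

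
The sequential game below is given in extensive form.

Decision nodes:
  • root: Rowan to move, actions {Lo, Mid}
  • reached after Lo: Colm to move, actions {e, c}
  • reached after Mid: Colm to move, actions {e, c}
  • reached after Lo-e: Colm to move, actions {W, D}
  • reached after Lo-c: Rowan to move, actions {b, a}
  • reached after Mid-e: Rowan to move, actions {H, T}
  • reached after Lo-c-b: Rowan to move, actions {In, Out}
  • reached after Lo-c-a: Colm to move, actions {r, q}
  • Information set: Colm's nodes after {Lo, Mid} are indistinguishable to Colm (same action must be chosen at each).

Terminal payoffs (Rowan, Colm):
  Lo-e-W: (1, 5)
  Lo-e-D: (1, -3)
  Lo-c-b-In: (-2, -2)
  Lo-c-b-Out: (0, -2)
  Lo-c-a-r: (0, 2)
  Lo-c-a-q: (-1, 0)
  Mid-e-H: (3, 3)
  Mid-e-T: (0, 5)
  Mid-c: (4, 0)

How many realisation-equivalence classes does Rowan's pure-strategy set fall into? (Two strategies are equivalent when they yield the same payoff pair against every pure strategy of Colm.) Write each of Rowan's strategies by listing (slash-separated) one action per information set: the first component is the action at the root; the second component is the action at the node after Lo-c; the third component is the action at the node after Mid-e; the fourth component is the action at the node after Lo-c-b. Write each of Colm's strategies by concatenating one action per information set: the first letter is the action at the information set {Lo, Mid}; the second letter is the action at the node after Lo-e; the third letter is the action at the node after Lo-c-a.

5

Rowan has 16 pure strategies: Lo/b/H/In, Lo/b/H/Out, Lo/b/T/In, Lo/b/T/Out, Lo/a/H/In, Lo/a/H/Out, Lo/a/T/In, Lo/a/T/Out, Mid/b/H/In, Mid/b/H/Out, Mid/b/T/In, Mid/b/T/Out, Mid/a/H/In, Mid/a/H/Out, Mid/a/T/In, Mid/a/T/Out. Columns: eWr, eWq, eDr, eDq, cWr, cWq, cDr, cDq.
{Lo/b/H/In, Lo/b/T/In} → row (1,5) (1,5) (1,-3) (1,-3) (-2,-2) (-2,-2) (-2,-2) (-2,-2)
{Lo/b/H/Out, Lo/b/T/Out} → row (1,5) (1,5) (1,-3) (1,-3) (0,-2) (0,-2) (0,-2) (0,-2)
{Lo/a/H/In, Lo/a/H/Out, Lo/a/T/In, Lo/a/T/Out} → row (1,5) (1,5) (1,-3) (1,-3) (0,2) (-1,0) (0,2) (-1,0)
{Mid/b/H/In, Mid/b/H/Out, Mid/a/H/In, Mid/a/H/Out} → row (3,3) (3,3) (3,3) (3,3) (4,0) (4,0) (4,0) (4,0)
{Mid/b/T/In, Mid/b/T/Out, Mid/a/T/In, Mid/a/T/Out} → row (0,5) (0,5) (0,5) (0,5) (4,0) (4,0) (4,0) (4,0)
That's 5 distinct rows out of 16 strategies.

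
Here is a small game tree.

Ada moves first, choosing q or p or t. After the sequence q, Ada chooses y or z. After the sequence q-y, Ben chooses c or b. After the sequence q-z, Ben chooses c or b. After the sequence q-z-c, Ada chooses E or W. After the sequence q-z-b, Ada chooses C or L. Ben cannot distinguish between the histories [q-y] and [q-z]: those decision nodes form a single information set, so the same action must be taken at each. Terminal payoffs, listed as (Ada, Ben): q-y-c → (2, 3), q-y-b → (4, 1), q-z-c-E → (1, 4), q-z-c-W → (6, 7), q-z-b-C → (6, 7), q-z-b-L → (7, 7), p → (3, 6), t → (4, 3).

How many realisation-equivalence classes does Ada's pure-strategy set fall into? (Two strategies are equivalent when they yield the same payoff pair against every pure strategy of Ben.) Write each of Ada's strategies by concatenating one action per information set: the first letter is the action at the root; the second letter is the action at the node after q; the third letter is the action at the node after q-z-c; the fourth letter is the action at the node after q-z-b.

Ada has 24 pure strategies: qyEC, qyEL, qyWC, qyWL, qzEC, qzEL, qzWC, qzWL, pyEC, pyEL, pyWC, pyWL, pzEC, pzEL, pzWC, pzWL, tyEC, tyEL, tyWC, tyWL, tzEC, tzEL, tzWC, tzWL. Columns: c, b.
{qyEC, qyEL, qyWC, qyWL} → row (2,3) (4,1)
{qzEC} → row (1,4) (6,7)
{qzEL} → row (1,4) (7,7)
{qzWC} → row (6,7) (6,7)
{qzWL} → row (6,7) (7,7)
{pyEC, pyEL, pyWC, pyWL, pzEC, pzEL, pzWC, pzWL} → row (3,6) (3,6)
{tyEC, tyEL, tyWC, tyWL, tzEC, tzEL, tzWC, tzWL} → row (4,3) (4,3)
That's 7 distinct rows out of 24 strategies.

7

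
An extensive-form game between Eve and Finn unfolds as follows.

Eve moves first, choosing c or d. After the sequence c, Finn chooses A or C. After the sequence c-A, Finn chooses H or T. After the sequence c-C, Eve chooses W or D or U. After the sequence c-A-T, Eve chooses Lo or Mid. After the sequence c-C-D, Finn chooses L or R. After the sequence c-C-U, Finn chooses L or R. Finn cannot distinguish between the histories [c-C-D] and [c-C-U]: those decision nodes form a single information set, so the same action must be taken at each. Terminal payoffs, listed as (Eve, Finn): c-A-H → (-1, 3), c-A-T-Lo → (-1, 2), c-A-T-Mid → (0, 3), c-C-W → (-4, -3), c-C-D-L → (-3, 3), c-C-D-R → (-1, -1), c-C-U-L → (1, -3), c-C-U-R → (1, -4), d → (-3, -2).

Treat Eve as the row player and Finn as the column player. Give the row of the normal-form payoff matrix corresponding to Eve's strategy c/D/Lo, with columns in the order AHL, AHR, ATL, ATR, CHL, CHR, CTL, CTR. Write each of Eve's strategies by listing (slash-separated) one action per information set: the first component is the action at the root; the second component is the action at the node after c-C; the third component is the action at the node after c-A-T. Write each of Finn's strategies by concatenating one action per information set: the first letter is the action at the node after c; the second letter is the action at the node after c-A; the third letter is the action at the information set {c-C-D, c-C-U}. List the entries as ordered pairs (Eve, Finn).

(-1,3) (-1,3) (-1,2) (-1,2) (-3,3) (-1,-1) (-3,3) (-1,-1)

vs AHL: Eve plays c → Finn plays A at [c] → Finn plays H at [c-A] → (-1, 3)
vs AHR: Eve plays c → Finn plays A at [c] → Finn plays H at [c-A] → (-1, 3)
vs ATL: Eve plays c → Finn plays A at [c] → Finn plays T at [c-A] → Eve plays Lo at [c-A-T] → (-1, 2)
vs ATR: Eve plays c → Finn plays A at [c] → Finn plays T at [c-A] → Eve plays Lo at [c-A-T] → (-1, 2)
vs CHL: Eve plays c → Finn plays C at [c] → Eve plays D at [c-C] → Finn plays L at [c-C-D] → (-3, 3)
vs CHR: Eve plays c → Finn plays C at [c] → Eve plays D at [c-C] → Finn plays R at [c-C-D] → (-1, -1)
vs CTL: Eve plays c → Finn plays C at [c] → Eve plays D at [c-C] → Finn plays L at [c-C-D] → (-3, 3)
vs CTR: Eve plays c → Finn plays C at [c] → Eve plays D at [c-C] → Finn plays R at [c-C-D] → (-1, -1)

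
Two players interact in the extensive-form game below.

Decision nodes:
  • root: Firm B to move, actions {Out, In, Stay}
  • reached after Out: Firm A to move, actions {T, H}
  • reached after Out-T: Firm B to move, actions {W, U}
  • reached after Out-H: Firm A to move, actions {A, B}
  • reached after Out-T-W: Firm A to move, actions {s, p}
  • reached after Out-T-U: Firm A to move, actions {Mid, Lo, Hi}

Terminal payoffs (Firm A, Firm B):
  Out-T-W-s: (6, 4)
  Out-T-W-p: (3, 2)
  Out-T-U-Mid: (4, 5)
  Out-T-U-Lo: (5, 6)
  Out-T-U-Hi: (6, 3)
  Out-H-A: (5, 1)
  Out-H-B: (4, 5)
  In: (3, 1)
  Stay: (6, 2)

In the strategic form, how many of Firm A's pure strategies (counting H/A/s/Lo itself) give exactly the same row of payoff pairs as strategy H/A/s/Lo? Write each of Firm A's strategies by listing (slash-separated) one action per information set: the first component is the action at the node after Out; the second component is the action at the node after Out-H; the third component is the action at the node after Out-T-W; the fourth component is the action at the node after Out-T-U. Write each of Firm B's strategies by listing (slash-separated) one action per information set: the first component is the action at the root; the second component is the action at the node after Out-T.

Row for H/A/s/Lo (columns Out/W, Out/U, In/W, In/U, Stay/W, Stay/U): (5,1) (5,1) (3,1) (3,1) (6,2) (6,2).
Under H/A/s/Lo, Firm A's choice at the node after Out-T-W and at the node after Out-T-U can never be reached regardless of what Firm B does, so varying those choices leaves every outcome unchanged.
Holding the reachable choices fixed and varying the unreachable ones freely already gives 2 × 3 = 6 equivalent strategies.
No other strategy reproduces this row, so those 6 are the full class: H/A/s/Mid, H/A/s/Lo, H/A/s/Hi, H/A/p/Mid, H/A/p/Lo, H/A/p/Hi.

6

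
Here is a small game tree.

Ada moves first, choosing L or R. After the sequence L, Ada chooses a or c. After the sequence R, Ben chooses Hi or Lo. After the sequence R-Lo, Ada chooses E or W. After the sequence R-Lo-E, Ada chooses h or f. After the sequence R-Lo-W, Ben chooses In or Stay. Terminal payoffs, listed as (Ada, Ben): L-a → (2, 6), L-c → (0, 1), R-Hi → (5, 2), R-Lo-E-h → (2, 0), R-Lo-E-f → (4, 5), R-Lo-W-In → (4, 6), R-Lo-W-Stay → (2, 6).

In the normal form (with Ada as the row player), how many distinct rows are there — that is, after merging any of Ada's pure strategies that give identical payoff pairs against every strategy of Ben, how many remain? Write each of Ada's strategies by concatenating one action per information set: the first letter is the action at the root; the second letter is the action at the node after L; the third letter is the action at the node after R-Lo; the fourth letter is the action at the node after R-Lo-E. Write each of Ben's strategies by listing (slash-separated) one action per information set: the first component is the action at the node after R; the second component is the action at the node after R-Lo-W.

Ada has 16 pure strategies: LaEh, LaEf, LaWh, LaWf, LcEh, LcEf, LcWh, LcWf, RaEh, RaEf, RaWh, RaWf, RcEh, RcEf, RcWh, RcWf. Columns: Hi/In, Hi/Stay, Lo/In, Lo/Stay.
{LaEh, LaEf, LaWh, LaWf} → row (2,6) (2,6) (2,6) (2,6)
{LcEh, LcEf, LcWh, LcWf} → row (0,1) (0,1) (0,1) (0,1)
{RaEh, RcEh} → row (5,2) (5,2) (2,0) (2,0)
{RaEf, RcEf} → row (5,2) (5,2) (4,5) (4,5)
{RaWh, RaWf, RcWh, RcWf} → row (5,2) (5,2) (4,6) (2,6)
That's 5 distinct rows out of 16 strategies.

5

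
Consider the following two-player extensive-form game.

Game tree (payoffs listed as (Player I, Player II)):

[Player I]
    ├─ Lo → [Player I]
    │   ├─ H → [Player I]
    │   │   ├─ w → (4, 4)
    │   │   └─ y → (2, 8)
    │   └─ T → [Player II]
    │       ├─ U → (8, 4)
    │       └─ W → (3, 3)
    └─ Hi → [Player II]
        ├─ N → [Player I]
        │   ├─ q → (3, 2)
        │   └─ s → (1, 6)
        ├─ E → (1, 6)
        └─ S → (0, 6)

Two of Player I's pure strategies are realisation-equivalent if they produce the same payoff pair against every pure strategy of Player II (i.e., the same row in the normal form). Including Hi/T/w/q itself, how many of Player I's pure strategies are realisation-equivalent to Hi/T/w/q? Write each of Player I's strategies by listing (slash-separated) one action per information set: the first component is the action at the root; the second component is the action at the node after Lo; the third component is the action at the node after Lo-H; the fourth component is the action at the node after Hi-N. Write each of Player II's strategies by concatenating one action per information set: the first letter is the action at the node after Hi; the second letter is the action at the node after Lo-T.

4

Row for Hi/T/w/q (columns NU, NW, EU, EW, SU, SW): (3,2) (3,2) (1,6) (1,6) (0,6) (0,6).
Under Hi/T/w/q, Player I's choice at the node after Lo and at the node after Lo-H can never be reached regardless of what Player II does, so varying those choices leaves every outcome unchanged.
Holding the reachable choices fixed and varying the unreachable ones freely already gives 2 × 2 = 4 equivalent strategies.
No other strategy reproduces this row, so those 4 are the full class: Hi/H/w/q, Hi/H/y/q, Hi/T/w/q, Hi/T/y/q.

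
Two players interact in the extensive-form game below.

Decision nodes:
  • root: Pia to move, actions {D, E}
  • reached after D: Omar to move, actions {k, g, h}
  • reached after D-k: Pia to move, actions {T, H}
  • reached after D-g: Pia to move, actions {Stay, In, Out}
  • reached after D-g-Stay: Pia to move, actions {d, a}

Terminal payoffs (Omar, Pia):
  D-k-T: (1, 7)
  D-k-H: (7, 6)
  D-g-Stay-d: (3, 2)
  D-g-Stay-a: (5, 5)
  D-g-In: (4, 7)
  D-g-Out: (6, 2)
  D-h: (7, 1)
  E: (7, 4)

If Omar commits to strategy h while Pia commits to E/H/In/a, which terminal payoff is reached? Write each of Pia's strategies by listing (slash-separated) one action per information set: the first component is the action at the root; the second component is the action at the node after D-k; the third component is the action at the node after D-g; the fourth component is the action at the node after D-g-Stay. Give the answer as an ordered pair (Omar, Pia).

Trace the play path from the root:
  Pia plays E
→ terminal payoff (7, 4).
(Omar's choice at the node after D is never reached on this path, so it doesn't affect the outcome.)

(7, 4)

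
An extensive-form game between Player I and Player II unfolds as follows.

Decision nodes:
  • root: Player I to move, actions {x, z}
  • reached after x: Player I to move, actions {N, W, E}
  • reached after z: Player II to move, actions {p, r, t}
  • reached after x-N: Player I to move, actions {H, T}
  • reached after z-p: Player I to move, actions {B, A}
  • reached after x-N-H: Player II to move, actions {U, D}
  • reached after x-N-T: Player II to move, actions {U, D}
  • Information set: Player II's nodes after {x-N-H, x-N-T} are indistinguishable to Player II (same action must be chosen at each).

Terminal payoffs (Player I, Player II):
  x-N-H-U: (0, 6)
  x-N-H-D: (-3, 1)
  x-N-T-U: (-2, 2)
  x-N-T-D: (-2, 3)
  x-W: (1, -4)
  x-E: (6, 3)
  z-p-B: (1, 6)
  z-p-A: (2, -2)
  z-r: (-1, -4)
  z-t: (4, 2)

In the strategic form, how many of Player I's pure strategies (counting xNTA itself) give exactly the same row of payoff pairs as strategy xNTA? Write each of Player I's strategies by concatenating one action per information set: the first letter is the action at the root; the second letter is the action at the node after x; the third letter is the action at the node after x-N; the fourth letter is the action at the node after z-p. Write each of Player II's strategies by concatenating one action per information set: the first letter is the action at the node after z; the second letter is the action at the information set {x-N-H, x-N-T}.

2

Row for xNTA (columns pU, pD, rU, rD, tU, tD): (-2,2) (-2,3) (-2,2) (-2,3) (-2,2) (-2,3).
Under xNTA, Player I's choice at the node after z-p can never be reached regardless of what Player II does, so varying those choices leaves every outcome unchanged.
Holding the reachable choices fixed and varying the unreachable one freely already gives 2 equivalent strategies.
No other strategy reproduces this row, so those 2 are the full class: xNTB, xNTA.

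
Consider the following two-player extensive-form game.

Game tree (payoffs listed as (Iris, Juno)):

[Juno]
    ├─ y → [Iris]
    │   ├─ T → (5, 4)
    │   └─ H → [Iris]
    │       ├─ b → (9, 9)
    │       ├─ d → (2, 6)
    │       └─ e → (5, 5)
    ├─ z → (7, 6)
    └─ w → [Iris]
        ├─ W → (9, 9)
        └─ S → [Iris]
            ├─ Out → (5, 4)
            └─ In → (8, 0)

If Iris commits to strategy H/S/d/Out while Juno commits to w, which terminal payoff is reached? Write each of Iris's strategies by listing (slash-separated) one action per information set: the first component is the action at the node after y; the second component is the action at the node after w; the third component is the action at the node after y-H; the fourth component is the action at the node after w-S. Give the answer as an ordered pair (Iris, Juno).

Trace the play path from the root:
  Juno plays w
  Iris plays S at [w]
  Iris plays Out at [w-S]
→ terminal payoff (5, 4).
(Iris's choice at the node after y is never reached on this path, so it doesn't affect the outcome.)

(5, 4)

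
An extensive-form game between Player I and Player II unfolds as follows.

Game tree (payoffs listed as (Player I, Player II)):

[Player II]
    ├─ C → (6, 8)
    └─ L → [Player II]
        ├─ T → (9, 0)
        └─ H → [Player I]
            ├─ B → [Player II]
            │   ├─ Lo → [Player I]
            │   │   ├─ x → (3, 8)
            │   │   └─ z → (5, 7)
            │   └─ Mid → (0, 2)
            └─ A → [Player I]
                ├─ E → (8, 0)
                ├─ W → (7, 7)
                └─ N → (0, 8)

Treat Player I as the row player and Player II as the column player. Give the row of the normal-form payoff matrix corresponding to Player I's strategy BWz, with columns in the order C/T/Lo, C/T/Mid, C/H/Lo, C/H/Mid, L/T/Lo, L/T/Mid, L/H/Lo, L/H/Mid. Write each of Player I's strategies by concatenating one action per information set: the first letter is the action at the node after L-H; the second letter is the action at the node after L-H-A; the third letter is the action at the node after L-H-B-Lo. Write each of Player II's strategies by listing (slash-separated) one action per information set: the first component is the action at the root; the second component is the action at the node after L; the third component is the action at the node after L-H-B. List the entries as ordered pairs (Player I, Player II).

(6,8) (6,8) (6,8) (6,8) (9,0) (9,0) (5,7) (0,2)

vs C/T/Lo: Player II plays C → (6, 8)
vs C/T/Mid: Player II plays C → (6, 8)
vs C/H/Lo: Player II plays C → (6, 8)
vs C/H/Mid: Player II plays C → (6, 8)
vs L/T/Lo: Player II plays L → Player II plays T at [L] → (9, 0)
vs L/T/Mid: Player II plays L → Player II plays T at [L] → (9, 0)
vs L/H/Lo: Player II plays L → Player II plays H at [L] → Player I plays B at [L-H] → Player II plays Lo at [L-H-B] → Player I plays z at [L-H-B-Lo] → (5, 7)
vs L/H/Mid: Player II plays L → Player II plays H at [L] → Player I plays B at [L-H] → Player II plays Mid at [L-H-B] → (0, 2)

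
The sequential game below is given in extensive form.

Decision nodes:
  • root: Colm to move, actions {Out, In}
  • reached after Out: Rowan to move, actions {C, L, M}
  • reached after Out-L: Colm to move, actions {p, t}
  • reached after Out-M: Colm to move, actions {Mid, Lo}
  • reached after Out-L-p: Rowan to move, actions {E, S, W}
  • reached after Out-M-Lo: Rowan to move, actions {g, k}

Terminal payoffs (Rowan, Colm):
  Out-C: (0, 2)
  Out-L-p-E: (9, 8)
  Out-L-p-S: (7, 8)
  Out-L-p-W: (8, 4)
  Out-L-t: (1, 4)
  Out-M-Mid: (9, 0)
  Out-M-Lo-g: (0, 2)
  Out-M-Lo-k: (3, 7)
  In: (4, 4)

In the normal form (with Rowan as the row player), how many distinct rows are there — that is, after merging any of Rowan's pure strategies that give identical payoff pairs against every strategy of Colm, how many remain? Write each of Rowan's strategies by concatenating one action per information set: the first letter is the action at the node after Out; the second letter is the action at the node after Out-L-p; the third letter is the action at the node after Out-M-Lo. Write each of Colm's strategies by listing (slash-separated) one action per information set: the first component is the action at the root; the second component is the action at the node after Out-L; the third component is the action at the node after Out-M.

6

Rowan has 18 pure strategies: CEg, CEk, CSg, CSk, CWg, CWk, LEg, LEk, LSg, LSk, LWg, LWk, MEg, MEk, MSg, MSk, MWg, MWk. Columns: Out/p/Mid, Out/p/Lo, Out/t/Mid, Out/t/Lo, In/p/Mid, In/p/Lo, In/t/Mid, In/t/Lo.
{CEg, CEk, CSg, CSk, CWg, CWk} → row (0,2) (0,2) (0,2) (0,2) (4,4) (4,4) (4,4) (4,4)
{LEg, LEk} → row (9,8) (9,8) (1,4) (1,4) (4,4) (4,4) (4,4) (4,4)
{LSg, LSk} → row (7,8) (7,8) (1,4) (1,4) (4,4) (4,4) (4,4) (4,4)
{LWg, LWk} → row (8,4) (8,4) (1,4) (1,4) (4,4) (4,4) (4,4) (4,4)
{MEg, MSg, MWg} → row (9,0) (0,2) (9,0) (0,2) (4,4) (4,4) (4,4) (4,4)
{MEk, MSk, MWk} → row (9,0) (3,7) (9,0) (3,7) (4,4) (4,4) (4,4) (4,4)
That's 6 distinct rows out of 18 strategies.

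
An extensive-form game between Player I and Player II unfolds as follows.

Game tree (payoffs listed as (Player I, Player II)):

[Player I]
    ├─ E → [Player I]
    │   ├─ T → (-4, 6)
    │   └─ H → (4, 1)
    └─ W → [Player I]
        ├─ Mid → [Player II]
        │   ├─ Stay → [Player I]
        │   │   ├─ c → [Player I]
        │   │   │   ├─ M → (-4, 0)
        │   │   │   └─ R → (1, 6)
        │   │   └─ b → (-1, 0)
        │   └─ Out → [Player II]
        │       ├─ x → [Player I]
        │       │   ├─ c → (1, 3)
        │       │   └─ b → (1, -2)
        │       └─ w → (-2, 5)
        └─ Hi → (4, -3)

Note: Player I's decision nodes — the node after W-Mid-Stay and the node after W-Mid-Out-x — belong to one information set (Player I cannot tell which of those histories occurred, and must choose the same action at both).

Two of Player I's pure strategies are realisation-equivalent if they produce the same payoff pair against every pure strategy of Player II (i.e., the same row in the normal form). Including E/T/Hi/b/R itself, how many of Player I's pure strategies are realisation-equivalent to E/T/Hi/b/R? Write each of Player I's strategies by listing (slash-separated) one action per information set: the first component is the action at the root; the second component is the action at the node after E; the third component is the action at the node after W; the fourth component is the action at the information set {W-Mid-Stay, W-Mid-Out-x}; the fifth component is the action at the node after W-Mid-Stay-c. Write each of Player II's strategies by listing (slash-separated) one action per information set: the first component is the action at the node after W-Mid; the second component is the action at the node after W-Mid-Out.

Row for E/T/Hi/b/R (columns Stay/x, Stay/w, Out/x, Out/w): (-4,6) (-4,6) (-4,6) (-4,6).
Under E/T/Hi/b/R, Player I's choice at the node after W and at the information set {W-Mid-Stay, W-Mid-Out-x} and at the node after W-Mid-Stay-c can never be reached regardless of what Player II does, so varying those choices leaves every outcome unchanged.
Holding the reachable choices fixed and varying the unreachable ones freely already gives 2 × 2 × 2 = 8 equivalent strategies.
No other strategy reproduces this row, so those 8 are the full class: E/T/Mid/c/M, E/T/Mid/c/R, E/T/Mid/b/M, E/T/Mid/b/R, E/T/Hi/c/M, E/T/Hi/c/R, E/T/Hi/b/M, E/T/Hi/b/R.

8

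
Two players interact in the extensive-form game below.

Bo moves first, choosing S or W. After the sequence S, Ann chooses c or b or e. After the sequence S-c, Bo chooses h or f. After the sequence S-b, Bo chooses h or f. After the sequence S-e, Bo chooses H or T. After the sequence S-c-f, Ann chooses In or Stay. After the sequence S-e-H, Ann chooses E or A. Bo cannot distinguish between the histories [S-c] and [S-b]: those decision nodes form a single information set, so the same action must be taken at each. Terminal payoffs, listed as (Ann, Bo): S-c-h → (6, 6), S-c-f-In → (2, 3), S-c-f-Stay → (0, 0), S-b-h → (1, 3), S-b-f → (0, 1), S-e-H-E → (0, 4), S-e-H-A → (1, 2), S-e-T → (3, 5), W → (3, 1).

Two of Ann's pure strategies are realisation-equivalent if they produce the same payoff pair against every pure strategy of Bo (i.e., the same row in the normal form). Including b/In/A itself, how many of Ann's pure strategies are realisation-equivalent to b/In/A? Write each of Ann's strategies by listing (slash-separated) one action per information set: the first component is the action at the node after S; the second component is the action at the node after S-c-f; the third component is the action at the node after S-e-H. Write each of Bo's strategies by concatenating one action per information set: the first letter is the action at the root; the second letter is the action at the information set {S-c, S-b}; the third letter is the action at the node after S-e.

Row for b/In/A (columns ShH, ShT, SfH, SfT, WhH, WhT, WfH, WfT): (1,3) (1,3) (0,1) (0,1) (3,1) (3,1) (3,1) (3,1).
Under b/In/A, Ann's choice at the node after S-c-f and at the node after S-e-H can never be reached regardless of what Bo does, so varying those choices leaves every outcome unchanged.
Holding the reachable choices fixed and varying the unreachable ones freely already gives 2 × 2 = 4 equivalent strategies.
No other strategy reproduces this row, so those 4 are the full class: b/In/E, b/In/A, b/Stay/E, b/Stay/A.

4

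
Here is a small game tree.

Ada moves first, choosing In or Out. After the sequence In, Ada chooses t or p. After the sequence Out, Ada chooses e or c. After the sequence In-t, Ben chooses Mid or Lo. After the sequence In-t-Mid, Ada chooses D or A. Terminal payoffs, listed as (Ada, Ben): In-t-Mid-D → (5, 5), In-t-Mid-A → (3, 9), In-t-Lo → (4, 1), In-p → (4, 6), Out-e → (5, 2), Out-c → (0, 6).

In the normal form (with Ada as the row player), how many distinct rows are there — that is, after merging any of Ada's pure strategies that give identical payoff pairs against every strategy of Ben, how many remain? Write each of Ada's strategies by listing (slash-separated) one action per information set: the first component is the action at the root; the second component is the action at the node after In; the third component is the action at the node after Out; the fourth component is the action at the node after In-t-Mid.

5

Ada has 16 pure strategies: In/t/e/D, In/t/e/A, In/t/c/D, In/t/c/A, In/p/e/D, In/p/e/A, In/p/c/D, In/p/c/A, Out/t/e/D, Out/t/e/A, Out/t/c/D, Out/t/c/A, Out/p/e/D, Out/p/e/A, Out/p/c/D, Out/p/c/A. Columns: Mid, Lo.
{In/t/e/D, In/t/c/D} → row (5,5) (4,1)
{In/t/e/A, In/t/c/A} → row (3,9) (4,1)
{In/p/e/D, In/p/e/A, In/p/c/D, In/p/c/A} → row (4,6) (4,6)
{Out/t/e/D, Out/t/e/A, Out/p/e/D, Out/p/e/A} → row (5,2) (5,2)
{Out/t/c/D, Out/t/c/A, Out/p/c/D, Out/p/c/A} → row (0,6) (0,6)
That's 5 distinct rows out of 16 strategies.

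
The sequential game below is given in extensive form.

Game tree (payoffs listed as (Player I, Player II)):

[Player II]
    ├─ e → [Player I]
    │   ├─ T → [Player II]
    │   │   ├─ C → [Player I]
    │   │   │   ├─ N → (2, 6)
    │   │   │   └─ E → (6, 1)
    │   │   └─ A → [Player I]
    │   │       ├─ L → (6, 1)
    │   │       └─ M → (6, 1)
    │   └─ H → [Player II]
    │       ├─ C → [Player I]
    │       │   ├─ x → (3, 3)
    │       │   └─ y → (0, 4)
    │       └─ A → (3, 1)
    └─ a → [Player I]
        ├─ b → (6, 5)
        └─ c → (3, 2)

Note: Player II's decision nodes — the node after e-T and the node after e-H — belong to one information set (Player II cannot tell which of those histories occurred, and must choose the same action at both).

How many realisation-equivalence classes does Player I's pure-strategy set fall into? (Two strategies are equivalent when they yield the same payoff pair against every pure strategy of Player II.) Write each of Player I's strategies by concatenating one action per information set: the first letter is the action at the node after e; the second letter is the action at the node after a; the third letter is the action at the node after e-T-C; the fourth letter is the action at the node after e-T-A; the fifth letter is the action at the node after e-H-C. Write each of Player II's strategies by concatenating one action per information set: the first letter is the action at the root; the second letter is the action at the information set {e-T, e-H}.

8

Player I has 32 pure strategies: TbNLx, TbNLy, TbNMx, TbNMy, TbELx, TbELy, TbEMx, TbEMy, TcNLx, TcNLy, TcNMx, TcNMy, TcELx, TcELy, TcEMx, TcEMy, HbNLx, HbNLy, HbNMx, HbNMy, HbELx, HbELy, HbEMx, HbEMy, HcNLx, HcNLy, HcNMx, HcNMy, HcELx, HcELy, HcEMx, HcEMy. Columns: eC, eA, aC, aA.
{TbNLx, TbNLy, TbNMx, TbNMy} → row (2,6) (6,1) (6,5) (6,5)
{TbELx, TbELy, TbEMx, TbEMy} → row (6,1) (6,1) (6,5) (6,5)
{TcNLx, TcNLy, TcNMx, TcNMy} → row (2,6) (6,1) (3,2) (3,2)
{TcELx, TcELy, TcEMx, TcEMy} → row (6,1) (6,1) (3,2) (3,2)
{HbNLx, HbNMx, HbELx, HbEMx} → row (3,3) (3,1) (6,5) (6,5)
{HbNLy, HbNMy, HbELy, HbEMy} → row (0,4) (3,1) (6,5) (6,5)
{HcNLx, HcNMx, HcELx, HcEMx} → row (3,3) (3,1) (3,2) (3,2)
{HcNLy, HcNMy, HcELy, HcEMy} → row (0,4) (3,1) (3,2) (3,2)
That's 8 distinct rows out of 32 strategies.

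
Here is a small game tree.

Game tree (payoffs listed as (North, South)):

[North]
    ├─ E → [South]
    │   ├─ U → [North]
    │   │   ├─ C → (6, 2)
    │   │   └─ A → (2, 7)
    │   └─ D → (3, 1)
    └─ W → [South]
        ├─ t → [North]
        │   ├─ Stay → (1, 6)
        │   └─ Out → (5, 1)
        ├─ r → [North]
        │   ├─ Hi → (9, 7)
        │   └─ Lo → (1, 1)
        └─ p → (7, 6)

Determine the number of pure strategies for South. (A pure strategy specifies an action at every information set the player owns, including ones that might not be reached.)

6

South owns the node after E with actions {U, D} — two choices.
South owns the node after W with actions {t, r, p} — three choices.
A pure strategy fixes one action at each information set independently, so the count is the product 2 × 3 = 6.
(For reference, North has 16 pure strategies, giving a 6×16 normal-form matrix.)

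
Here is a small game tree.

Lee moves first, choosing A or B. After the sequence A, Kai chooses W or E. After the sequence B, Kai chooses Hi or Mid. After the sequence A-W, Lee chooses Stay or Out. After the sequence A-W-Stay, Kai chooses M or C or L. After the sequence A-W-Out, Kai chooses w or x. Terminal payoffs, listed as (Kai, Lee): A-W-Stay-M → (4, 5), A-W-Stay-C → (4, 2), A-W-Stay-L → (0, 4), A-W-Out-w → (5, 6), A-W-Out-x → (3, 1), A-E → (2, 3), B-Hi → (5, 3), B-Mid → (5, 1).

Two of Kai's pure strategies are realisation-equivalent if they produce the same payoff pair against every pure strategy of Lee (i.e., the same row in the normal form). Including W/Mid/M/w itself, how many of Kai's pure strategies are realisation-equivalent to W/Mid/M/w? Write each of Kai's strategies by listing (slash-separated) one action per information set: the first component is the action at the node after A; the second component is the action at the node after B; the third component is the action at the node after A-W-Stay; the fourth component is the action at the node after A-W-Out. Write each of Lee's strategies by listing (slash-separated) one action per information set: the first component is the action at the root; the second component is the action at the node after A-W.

1

Row for W/Mid/M/w (columns A/Stay, A/Out, B/Stay, B/Out): (4,5) (5,6) (5,1) (5,1).
Every one of Kai's information sets is on the play path for some reply by Lee when Kai follows W/Mid/M/w.
Changing the action at any of them therefore changes at least one column, so only W/Mid/M/w itself gives this row.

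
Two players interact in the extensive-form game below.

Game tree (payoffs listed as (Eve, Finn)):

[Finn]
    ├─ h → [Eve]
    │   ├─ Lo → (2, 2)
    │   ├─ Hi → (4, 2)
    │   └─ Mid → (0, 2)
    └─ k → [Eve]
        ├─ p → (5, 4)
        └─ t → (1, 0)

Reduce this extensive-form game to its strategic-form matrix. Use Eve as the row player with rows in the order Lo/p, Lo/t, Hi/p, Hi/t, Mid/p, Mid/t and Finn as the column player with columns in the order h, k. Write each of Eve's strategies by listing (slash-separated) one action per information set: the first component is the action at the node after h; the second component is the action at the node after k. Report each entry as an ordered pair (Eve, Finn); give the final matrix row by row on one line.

Lo/p: (2,2) (5,4) | Lo/t: (2,2) (1,0) | Hi/p: (4,2) (5,4) | Hi/t: (4,2) (1,0) | Mid/p: (0,2) (5,4) | Mid/t: (0,2) (1,0)

Row Lo/p: h→(2,2), k→(5,4)
Row Lo/t: h→(2,2), k→(1,0)
Row Hi/p: h→(4,2), k→(5,4)
Row Hi/t: h→(4,2), k→(1,0)
Row Mid/p: h→(0,2), k→(5,4)
Row Mid/t: h→(0,2), k→(1,0)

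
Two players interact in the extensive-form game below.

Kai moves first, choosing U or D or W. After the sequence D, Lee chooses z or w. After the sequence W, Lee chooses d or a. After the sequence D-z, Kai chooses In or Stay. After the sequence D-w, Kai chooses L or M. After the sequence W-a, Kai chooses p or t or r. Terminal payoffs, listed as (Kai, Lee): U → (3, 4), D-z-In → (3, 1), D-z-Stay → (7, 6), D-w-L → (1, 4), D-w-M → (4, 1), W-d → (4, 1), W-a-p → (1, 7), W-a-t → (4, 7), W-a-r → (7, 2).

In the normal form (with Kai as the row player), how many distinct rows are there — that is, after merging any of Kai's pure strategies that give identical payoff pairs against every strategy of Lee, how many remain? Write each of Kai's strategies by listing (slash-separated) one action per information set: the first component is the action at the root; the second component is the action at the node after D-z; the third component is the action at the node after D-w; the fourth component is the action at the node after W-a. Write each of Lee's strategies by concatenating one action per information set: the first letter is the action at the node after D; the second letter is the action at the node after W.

Kai has 36 pure strategies: U/In/L/p, U/In/L/t, U/In/L/r, U/In/M/p, U/In/M/t, U/In/M/r, U/Stay/L/p, U/Stay/L/t, U/Stay/L/r, U/Stay/M/p, U/Stay/M/t, U/Stay/M/r, D/In/L/p, D/In/L/t, D/In/L/r, D/In/M/p, D/In/M/t, D/In/M/r, D/Stay/L/p, D/Stay/L/t, D/Stay/L/r, D/Stay/M/p, D/Stay/M/t, D/Stay/M/r, W/In/L/p, W/In/L/t, W/In/L/r, W/In/M/p, W/In/M/t, W/In/M/r, W/Stay/L/p, W/Stay/L/t, W/Stay/L/r, W/Stay/M/p, W/Stay/M/t, W/Stay/M/r. Columns: zd, za, wd, wa.
{U/In/L/p, U/In/L/t, U/In/L/r, U/In/M/p, U/In/M/t, U/In/M/r, U/Stay/L/p, U/Stay/L/t, U/Stay/L/r, U/Stay/M/p, U/Stay/M/t, U/Stay/M/r} → row (3,4) (3,4) (3,4) (3,4)
{D/In/L/p, D/In/L/t, D/In/L/r} → row (3,1) (3,1) (1,4) (1,4)
{D/In/M/p, D/In/M/t, D/In/M/r} → row (3,1) (3,1) (4,1) (4,1)
{D/Stay/L/p, D/Stay/L/t, D/Stay/L/r} → row (7,6) (7,6) (1,4) (1,4)
{D/Stay/M/p, D/Stay/M/t, D/Stay/M/r} → row (7,6) (7,6) (4,1) (4,1)
{W/In/L/p, W/In/M/p, W/Stay/L/p, W/Stay/M/p} → row (4,1) (1,7) (4,1) (1,7)
{W/In/L/t, W/In/M/t, W/Stay/L/t, W/Stay/M/t} → row (4,1) (4,7) (4,1) (4,7)
{W/In/L/r, W/In/M/r, W/Stay/L/r, W/Stay/M/r} → row (4,1) (7,2) (4,1) (7,2)
That's 8 distinct rows out of 36 strategies.

8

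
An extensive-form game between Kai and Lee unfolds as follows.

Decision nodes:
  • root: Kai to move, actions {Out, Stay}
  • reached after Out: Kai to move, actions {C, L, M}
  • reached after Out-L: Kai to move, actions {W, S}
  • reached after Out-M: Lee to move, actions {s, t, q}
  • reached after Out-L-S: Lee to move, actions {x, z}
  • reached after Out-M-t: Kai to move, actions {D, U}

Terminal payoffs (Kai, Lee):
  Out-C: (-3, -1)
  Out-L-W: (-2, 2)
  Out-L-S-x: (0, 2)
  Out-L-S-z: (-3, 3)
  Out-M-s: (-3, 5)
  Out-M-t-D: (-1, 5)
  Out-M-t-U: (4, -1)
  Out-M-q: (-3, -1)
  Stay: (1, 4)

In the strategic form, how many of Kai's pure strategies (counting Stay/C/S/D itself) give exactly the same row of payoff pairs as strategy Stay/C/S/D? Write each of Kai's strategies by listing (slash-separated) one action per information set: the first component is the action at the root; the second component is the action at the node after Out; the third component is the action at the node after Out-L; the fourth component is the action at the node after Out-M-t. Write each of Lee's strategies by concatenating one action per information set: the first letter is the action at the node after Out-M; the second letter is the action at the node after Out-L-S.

Row for Stay/C/S/D (columns sx, sz, tx, tz, qx, qz): (1,4) (1,4) (1,4) (1,4) (1,4) (1,4).
Under Stay/C/S/D, Kai's choice at the node after Out and at the node after Out-L and at the node after Out-M-t can never be reached regardless of what Lee does, so varying those choices leaves every outcome unchanged.
Holding the reachable choices fixed and varying the unreachable ones freely already gives 3 × 2 × 2 = 12 equivalent strategies.
No other strategy reproduces this row, so those 12 are the full class: Stay/C/W/D, Stay/C/W/U, Stay/C/S/D, Stay/C/S/U, Stay/L/W/D, Stay/L/W/U, Stay/L/S/D, Stay/L/S/U, Stay/M/W/D, Stay/M/W/U, Stay/M/S/D, Stay/M/S/U.

12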